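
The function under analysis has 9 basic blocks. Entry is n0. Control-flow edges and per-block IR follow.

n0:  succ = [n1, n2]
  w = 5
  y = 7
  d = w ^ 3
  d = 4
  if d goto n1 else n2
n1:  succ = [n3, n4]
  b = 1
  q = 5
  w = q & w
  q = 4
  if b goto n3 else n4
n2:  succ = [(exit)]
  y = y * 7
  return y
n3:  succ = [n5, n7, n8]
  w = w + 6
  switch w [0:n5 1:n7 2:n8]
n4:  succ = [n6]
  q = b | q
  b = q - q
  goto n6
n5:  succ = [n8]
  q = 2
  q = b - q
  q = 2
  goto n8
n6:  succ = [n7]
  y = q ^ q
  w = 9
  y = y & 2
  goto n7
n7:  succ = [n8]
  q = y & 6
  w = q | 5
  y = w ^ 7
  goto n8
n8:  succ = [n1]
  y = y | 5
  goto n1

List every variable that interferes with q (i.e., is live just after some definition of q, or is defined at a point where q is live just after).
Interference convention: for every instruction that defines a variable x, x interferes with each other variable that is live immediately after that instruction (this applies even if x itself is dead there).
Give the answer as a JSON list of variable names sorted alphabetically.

Per-block:
  n0 def {d,w,y} use ∅
  n1 def {b,q,w} use {w}
  n2 def {y} use {y}
  n3 def {w} use {w}
  n4 def {b,q} use {b,q}
  n5 def {q} use {b}
  n6 def {w,y} use {q}
  n7 def {q,w,y} use {y}
  n8 def {y} use {y}

Liveness:
  n0: in=∅ out={w,y}
  n1: in={w,y} out={b,q,w,y}
  n2: in={y} out=∅
  n3: in={b,w,y} out={b,w,y}
  n4: in={b,q} out={q}
  n5: in={b,w,y} out={w,y}
  n6: in={q} out={y}
  n7: in={y} out={w,y}
  n8: in={w,y} out={w,y}

Interference:
  b↔{q,w,y}
  d↔{w,y}
  q↔{b,w,y}
  w↔{b,d,q,y}
  y↔{b,d,q,w}

N(q) = ["b", "w", "y"]

Answer: ["b", "w", "y"]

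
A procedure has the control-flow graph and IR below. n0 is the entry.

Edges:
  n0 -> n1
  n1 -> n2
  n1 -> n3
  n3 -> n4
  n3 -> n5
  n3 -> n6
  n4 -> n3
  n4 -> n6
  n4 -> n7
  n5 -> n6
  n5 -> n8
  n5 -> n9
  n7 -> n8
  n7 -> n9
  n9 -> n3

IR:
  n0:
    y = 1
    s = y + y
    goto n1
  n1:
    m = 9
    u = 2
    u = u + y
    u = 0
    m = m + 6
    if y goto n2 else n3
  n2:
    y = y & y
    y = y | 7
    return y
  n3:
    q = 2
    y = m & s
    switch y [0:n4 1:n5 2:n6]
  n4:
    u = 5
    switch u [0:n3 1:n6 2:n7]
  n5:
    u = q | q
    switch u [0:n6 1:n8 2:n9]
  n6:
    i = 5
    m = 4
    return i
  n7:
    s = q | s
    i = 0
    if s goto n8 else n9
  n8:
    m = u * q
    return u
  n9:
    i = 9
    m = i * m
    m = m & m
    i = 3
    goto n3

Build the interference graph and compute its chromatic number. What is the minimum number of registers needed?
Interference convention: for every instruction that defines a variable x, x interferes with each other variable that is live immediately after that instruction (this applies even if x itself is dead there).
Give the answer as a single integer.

def/use:
  n0: {s,y} / ∅
  n1: {m,u} / {y}
  n2: {y} / {y}
  n3: {q,y} / {m,s}
  n4: {u} / ∅
  n5: {u} / {q}
  n6: {i,m} / ∅
  n7: {i,s} / {q,s}
  n8: {m} / {q,u}
  n9: {i,m} / {m}

Backward fixpoint:
  n0 li=∅ lo={s,y}
  n1 li={s,y} lo={m,s,y}
  n2 li={y} lo=∅
  n3 li={m,s} lo={m,q,s}
  n4 li={m,q,s} lo={m,q,s,u}
  n5 li={m,q,s} lo={m,q,s,u}
  n6 li=∅ lo=∅
  n7 li={m,q,s,u} lo={m,q,s,u}
  n8 li={q,u} lo=∅
  n9 li={m,s} lo={m,s}

Interference:
  i — {m,q,s,u}
  m — {i,q,s,u,y}
  q — {i,m,s,u,y}
  s — {i,m,q,u,y}
  u — {i,m,q,s,y}
  y — {m,q,s,u}

Colouring:
  lower bound: {i,m,q,s,u} mutually conflict ⇒ χ ≥ 5
  5-colouring: R0={m}  R1={q}  R2={s}  R3={u}  R4={i,y}
  χ = 5

Answer: 5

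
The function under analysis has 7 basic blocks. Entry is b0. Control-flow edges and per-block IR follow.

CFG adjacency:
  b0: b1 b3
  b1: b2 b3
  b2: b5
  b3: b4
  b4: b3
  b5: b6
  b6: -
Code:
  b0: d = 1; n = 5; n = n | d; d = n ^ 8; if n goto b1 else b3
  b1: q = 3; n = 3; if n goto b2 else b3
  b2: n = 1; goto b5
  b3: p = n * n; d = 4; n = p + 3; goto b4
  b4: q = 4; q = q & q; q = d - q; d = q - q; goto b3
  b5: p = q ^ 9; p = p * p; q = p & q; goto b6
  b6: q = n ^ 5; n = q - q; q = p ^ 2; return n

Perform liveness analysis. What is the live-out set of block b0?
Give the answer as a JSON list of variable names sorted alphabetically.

Answer: ["n"]

Derivation:
Per-block:
  b0: {d,n} / ∅
  b1: {n,q} / ∅
  b2: {n} / ∅
  b3: {d,n,p} / {n}
  b4: {d,q} / {d}
  b5: {p,q} / {q}
  b6: {n,q} / {n,p}

Liveness:
  b0 li=∅ lo={n}
  b1 li=∅ lo={n,q}
  b2 li={q} lo={n,q}
  b3 li={n} lo={d,n}
  b4 li={d,n} lo={n}
  b5 li={n,q} lo={n,p}
  b6 li={n,p} lo=∅

live-out(b0) = ["n"]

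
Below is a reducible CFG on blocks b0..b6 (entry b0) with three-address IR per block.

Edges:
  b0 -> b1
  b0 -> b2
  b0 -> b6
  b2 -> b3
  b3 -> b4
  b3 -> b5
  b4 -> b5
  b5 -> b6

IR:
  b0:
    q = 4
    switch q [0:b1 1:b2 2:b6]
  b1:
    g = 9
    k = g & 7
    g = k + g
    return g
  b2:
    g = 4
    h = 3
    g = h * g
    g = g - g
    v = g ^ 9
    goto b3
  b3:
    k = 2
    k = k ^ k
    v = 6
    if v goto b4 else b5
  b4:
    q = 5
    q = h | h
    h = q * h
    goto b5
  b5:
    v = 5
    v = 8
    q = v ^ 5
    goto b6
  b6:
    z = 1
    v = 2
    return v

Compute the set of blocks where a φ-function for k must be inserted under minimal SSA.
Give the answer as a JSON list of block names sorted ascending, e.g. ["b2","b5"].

idom tree: b1←b0 b2←b0 b3←b2 b4←b3 b5←b3 b6←b0
Dom at joins:
  b5: preds {b3,b4}: {b0,b2,b3} ∩ {b0,b2,b3,b4} = {b0,b2,b3}; idom=b3
  b6: preds {b0,b5}: {b0} ∩ {b0,b2,b3,b5} = {b0}; idom=b0

DF walk-up:
  join b5 pred b3: · stop@b3
  join b5 pred b4: b4 stop@b3
  join b6 pred b0: · stop@b0
  join b6 pred b5: b5→b3→b2 stop@b0
  DF(b0)=∅
  DF(b1)=∅
  DF(b2)={b6}
  DF(b3)={b6}
  DF(b4)={b5}
  DF(b5)={b6}
  DF(b6)=∅

φ for k: defs {b1,b3}
  DF⁺ = {b6}

Answer: ["b6"]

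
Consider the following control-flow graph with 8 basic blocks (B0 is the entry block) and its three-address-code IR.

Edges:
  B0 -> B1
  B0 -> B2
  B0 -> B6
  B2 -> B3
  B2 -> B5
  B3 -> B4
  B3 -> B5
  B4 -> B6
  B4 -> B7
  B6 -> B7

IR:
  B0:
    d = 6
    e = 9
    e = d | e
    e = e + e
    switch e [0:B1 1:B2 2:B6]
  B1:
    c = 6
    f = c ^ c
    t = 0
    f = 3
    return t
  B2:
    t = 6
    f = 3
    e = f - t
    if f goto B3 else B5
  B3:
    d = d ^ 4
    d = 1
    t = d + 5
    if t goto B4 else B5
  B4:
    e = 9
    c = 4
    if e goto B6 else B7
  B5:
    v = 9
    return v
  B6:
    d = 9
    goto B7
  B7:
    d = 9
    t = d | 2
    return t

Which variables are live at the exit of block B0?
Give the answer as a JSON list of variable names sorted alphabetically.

def/use:
  B0: {d,e} / ∅
  B1: {c,f,t} / ∅
  B2: {e,f,t} / ∅
  B3: {d,t} / {d}
  B4: {c,e} / ∅
  B5: {v} / ∅
  B6: {d} / ∅
  B7: {d,t} / ∅

Backward fixpoint:
  B0 li=∅ lo={d}
  B1 li=∅ lo=∅
  B2 li={d} lo={d}
  B3 li={d} lo=∅
  B4 li=∅ lo=∅
  B5 li=∅ lo=∅
  B6 li=∅ lo=∅
  B7 li=∅ lo=∅

live-out(B0) = ["d"]

Answer: ["d"]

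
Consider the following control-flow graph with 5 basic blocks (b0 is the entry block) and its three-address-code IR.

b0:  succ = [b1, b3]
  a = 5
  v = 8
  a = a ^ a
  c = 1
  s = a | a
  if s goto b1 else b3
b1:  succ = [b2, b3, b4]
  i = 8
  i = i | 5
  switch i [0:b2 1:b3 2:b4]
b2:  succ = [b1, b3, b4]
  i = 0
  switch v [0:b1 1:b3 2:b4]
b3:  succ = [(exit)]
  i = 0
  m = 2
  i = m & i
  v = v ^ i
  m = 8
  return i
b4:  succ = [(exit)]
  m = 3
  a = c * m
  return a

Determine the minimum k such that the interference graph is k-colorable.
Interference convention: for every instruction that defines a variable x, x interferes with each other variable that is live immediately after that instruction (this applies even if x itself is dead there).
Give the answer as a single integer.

Per-block:
  b0: def={a,c,s,v} ue=∅
  b1: def={i} ue=∅
  b2: def={i} ue={v}
  b3: def={i,m,v} ue={v}
  b4: def={a,m} ue={c}

Live sets:
  live b0: ∅→{c,v}
  live b1: {c,v}→{c,v}
  live b2: {c,v}→{c,v}
  live b3: {v}→∅
  live b4: {c}→∅

Interference:
  a — {c,v}
  c — {a,i,m,s,v}
  i — {c,m,v}
  m — {c,i,v}
  s — {c,v}
  v — {a,c,i,m,s}

Colouring:
  lower bound: {c,i,m,v} mutually conflict ⇒ χ ≥ 4
  assign a→r2 c→r0 i→r2 m→r3 s→r2 v→r1 — no edge inside a register ⇒ χ ≤ 4
  χ = 4

Answer: 4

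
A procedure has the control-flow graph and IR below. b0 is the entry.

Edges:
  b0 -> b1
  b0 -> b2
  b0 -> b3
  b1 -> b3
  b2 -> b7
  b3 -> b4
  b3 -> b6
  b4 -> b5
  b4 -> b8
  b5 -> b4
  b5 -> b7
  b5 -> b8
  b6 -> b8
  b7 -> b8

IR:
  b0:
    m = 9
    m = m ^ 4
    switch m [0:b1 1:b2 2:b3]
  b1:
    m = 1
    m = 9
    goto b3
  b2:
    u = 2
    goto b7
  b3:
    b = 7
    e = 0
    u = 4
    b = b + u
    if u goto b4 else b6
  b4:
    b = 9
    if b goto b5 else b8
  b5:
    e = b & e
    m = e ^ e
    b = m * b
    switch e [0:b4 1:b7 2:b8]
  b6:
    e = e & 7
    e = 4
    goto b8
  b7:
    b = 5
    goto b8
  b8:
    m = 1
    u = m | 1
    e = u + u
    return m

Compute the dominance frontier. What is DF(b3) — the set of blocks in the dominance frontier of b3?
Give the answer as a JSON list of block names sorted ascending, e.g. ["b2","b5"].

Answer: ["b7", "b8"]

Working:
idom tree: b1←b0 b2←b0 b3←b0 b4←b3 b5←b4 b6←b3 b7←b0 b8←b0
Dom at joins:
  b3: preds {b0,b1}: {b0} ∩ {b0,b1} = {b0}; idom=b0
  b4: preds {b3,b5}: {b0,b3} ∩ {b0,b3,b4,b5} = {b0,b3}; idom=b3
  b7: preds {b2,b5}: {b0,b2} ∩ {b0,b3,b4,b5} = {b0}; idom=b0
  b8: preds {b4,b5,b6,b7}: {b0,b3,b4} ∩ {b0,b3,b4,b5} ∩ {b0,b3,b6} ∩ {b0,b7} = {b0}; idom=b0

DF walk-up:
  join b3 pred b0: · stop@b0
  join b3 pred b1: b1 stop@b0
  join b4 pred b3: · stop@b3
  join b4 pred b5: b5→b4 stop@b3
  join b7 pred b2: b2 stop@b0
  join b7 pred b5: b5→b4→b3 stop@b0
  join b8 pred b4: b4→b3 stop@b0
  join b8 pred b5: b5→b4→b3 stop@b0
  join b8 pred b6: b6→b3 stop@b0
  join b8 pred b7: b7 stop@b0
  b0: DF=∅
  b1: DF={b3}
  b2: DF={b7}
  b3: DF={b7,b8}
  b4: DF={b4,b7,b8}
  b5: DF={b4,b7,b8}
  b6: DF={b8}
  b7: DF={b8}
  b8: DF=∅

DF(b3) = ["b7", "b8"]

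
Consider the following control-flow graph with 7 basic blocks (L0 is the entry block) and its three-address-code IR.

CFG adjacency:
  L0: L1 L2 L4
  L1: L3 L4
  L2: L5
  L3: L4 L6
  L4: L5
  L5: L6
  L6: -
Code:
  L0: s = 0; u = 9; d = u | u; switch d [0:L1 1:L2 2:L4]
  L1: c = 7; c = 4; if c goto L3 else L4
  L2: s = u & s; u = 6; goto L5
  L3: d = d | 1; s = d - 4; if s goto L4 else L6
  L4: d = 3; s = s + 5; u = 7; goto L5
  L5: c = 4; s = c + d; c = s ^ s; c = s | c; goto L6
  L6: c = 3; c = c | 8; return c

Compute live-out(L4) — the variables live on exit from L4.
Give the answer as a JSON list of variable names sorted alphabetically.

Block summaries:
  L0: {d,s,u} / ∅
  L1: {c} / ∅
  L2: {s,u} / {s,u}
  L3: {d,s} / {d}
  L4: {d,s,u} / {s}
  L5: {c,s} / {d}
  L6: {c} / ∅

Live sets:
  L0: in=∅ out={d,s,u}
  L1: in={d,s} out={d,s}
  L2: in={d,s,u} out={d}
  L3: in={d} out={s}
  L4: in={s} out={d}
  L5: in={d} out=∅
  L6: in=∅ out=∅

live-out(L4) = ["d"]

Answer: ["d"]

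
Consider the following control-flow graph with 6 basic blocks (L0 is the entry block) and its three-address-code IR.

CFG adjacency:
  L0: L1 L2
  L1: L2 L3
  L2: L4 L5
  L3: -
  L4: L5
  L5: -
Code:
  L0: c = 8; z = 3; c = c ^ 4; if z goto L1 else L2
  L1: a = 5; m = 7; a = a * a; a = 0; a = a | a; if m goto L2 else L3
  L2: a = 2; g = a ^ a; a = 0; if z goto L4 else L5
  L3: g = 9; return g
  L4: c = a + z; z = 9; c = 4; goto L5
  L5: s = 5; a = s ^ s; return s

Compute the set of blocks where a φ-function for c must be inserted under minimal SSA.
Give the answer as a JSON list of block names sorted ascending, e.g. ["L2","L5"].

Answer: ["L5"]

Analysis:
idom tree: L1←L0 L2←L0 L3←L1 L4←L2 L5←L2
Dom∩ at merges:
  L2: preds {L0,L1}: {L0} ∩ {L0,L1} = {L0}; idom=L0
  L5: preds {L2,L4}: {L0,L2} ∩ {L0,L2,L4} = {L0,L2}; idom=L2

Frontier:
  L2←L0: walk · to L0
  L2←L1: walk L1 to L0
  L5←L2: walk · to L2
  L5←L4: walk L4 to L2
  DF(L0)=∅
  DF(L1)={L2}
  DF(L2)=∅
  DF(L3)=∅
  DF(L4)={L5}
  DF(L5)=∅

φ for c: defs {L0,L4}
  DF⁺ = {L5}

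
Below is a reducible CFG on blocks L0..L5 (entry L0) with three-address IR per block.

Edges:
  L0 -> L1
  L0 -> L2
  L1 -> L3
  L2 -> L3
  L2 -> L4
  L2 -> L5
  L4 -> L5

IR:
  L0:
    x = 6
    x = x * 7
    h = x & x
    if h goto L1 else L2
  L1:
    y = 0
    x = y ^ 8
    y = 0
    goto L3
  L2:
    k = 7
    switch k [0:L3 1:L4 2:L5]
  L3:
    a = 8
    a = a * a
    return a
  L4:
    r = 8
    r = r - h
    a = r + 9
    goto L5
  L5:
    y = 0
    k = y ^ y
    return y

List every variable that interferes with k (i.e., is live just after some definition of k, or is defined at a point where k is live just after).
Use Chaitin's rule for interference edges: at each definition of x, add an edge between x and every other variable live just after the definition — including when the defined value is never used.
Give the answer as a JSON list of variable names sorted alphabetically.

Answer: ["h", "y"]

Derivation:
Block summaries:
  L0: def={h,x} ue=∅
  L1: def={x,y} ue=∅
  L2: def={k} ue=∅
  L3: def={a} ue=∅
  L4: def={a,r} ue={h}
  L5: def={k,y} ue=∅

Liveness:
  L0 li=∅ lo={h}
  L1 li=∅ lo=∅
  L2 li={h} lo={h}
  L3 li=∅ lo=∅
  L4 li={h} lo=∅
  L5 li=∅ lo=∅

Conflict graph:
  a↔∅
  h↔{k,r}
  k↔{h,y}
  r↔{h}
  x↔∅
  y↔{k}

N(k) = ["h", "y"]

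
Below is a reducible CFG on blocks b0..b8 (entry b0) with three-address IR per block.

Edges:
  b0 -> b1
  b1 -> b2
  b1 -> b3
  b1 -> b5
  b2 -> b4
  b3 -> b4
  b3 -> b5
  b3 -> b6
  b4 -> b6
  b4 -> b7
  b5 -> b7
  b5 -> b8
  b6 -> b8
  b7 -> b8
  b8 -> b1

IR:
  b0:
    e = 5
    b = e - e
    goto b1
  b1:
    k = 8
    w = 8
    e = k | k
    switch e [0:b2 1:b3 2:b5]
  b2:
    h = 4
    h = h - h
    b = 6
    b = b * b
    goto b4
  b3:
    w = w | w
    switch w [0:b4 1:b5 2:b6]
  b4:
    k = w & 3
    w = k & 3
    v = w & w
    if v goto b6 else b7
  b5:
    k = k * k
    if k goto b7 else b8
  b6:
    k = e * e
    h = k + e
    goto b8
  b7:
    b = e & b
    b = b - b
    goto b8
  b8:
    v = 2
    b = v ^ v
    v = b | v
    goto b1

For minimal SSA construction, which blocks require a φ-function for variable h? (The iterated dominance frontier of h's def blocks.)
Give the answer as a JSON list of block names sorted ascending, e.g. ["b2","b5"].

idom tree: b1←b0 b2←b1 b3←b1 b4←b1 b5←b1 b6←b1 b7←b1 b8←b1
Dom∩ at merges:
  b1: preds {b0,b8}: {b0} ∩ {b0,b1,b8} = {b0}; idom=b0
  b4: preds {b2,b3}: {b0,b1,b2} ∩ {b0,b1,b3} = {b0,b1}; idom=b1
  b5: preds {b1,b3}: {b0,b1} ∩ {b0,b1,b3} = {b0,b1}; idom=b1
  b6: preds {b3,b4}: {b0,b1,b3} ∩ {b0,b1,b4} = {b0,b1}; idom=b1
  b7: preds {b4,b5}: {b0,b1,b4} ∩ {b0,b1,b5} = {b0,b1}; idom=b1
  b8: preds {b5,b6,b7}: {b0,b1,b5} ∩ {b0,b1,b6} ∩ {b0,b1,b7} = {b0,b1}; idom=b1

DF walk-up:
  b1←b0: walk · to b0
  b1←b8: walk b8→b1 to b0
  b4←b2: walk b2 to b1
  b4←b3: walk b3 to b1
  b5←b1: walk · to b1
  b5←b3: walk b3 to b1
  b6←b3: walk b3 to b1
  b6←b4: walk b4 to b1
  b7←b4: walk b4 to b1
  b7←b5: walk b5 to b1
  b8←b5: walk b5 to b1
  b8←b6: walk b6 to b1
  b8←b7: walk b7 to b1
  b0 → ∅
  b1 → {b1}
  b2 → {b4}
  b3 → {b4,b5,b6}
  b4 → {b6,b7}
  b5 → {b7,b8}
  b6 → {b8}
  b7 → {b8}
  b8 → {b1}

φ for h: defs {b2,b6}
  DF⁺ = {b1,b4,b6,b7,b8}

Answer: ["b1", "b4", "b6", "b7", "b8"]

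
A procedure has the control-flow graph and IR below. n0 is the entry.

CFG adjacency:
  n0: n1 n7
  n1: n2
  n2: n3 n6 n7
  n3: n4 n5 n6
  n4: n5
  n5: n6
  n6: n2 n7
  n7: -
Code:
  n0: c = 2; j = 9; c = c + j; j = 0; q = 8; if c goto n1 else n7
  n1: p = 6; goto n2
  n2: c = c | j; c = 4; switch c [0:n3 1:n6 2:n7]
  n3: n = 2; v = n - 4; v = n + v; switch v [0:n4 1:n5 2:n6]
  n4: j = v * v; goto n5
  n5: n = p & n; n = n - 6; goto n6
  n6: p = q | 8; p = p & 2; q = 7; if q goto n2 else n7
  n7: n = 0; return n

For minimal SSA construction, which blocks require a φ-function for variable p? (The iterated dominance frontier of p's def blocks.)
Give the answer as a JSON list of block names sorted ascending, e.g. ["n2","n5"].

idom tree: n1←n0 n2←n1 n3←n2 n4←n3 n5←n3 n6←n2 n7←n0
Dom at joins:
  n2: preds {n1,n6}: {n0,n1} ∩ {n0,n1,n2,n6} = {n0,n1}; idom=n1
  n5: preds {n3,n4}: {n0,n1,n2,n3} ∩ {n0,n1,n2,n3,n4} = {n0,n1,n2,n3}; idom=n3
  n6: preds {n2,n3,n5}: {n0,n1,n2} ∩ {n0,n1,n2,n3} ∩ {n0,n1,n2,n3,n5} = {n0,n1,n2}; idom=n2
  n7: preds {n0,n2,n6}: {n0} ∩ {n0,n1,n2} ∩ {n0,n1,n2,n6} = {n0}; idom=n0

DF derivation:
  join n2 pred n1: · stop@n1
  join n2 pred n6: n6→n2 stop@n1
  join n5 pred n3: · stop@n3
  join n5 pred n4: n4 stop@n3
  join n6 pred n2: · stop@n2
  join n6 pred n3: n3 stop@n2
  join n6 pred n5: n5→n3 stop@n2
  join n7 pred n0: · stop@n0
  join n7 pred n2: n2→n1 stop@n0
  join n7 pred n6: n6→n2→n1 stop@n0
  n0 → ∅
  n1 → {n7}
  n2 → {n2,n7}
  n3 → {n6}
  n4 → {n5}
  n5 → {n6}
  n6 → {n2,n7}
  n7 → ∅

φ for p: defs {n1,n6}
  DF⁺ = {n2,n7}

Answer: ["n2", "n7"]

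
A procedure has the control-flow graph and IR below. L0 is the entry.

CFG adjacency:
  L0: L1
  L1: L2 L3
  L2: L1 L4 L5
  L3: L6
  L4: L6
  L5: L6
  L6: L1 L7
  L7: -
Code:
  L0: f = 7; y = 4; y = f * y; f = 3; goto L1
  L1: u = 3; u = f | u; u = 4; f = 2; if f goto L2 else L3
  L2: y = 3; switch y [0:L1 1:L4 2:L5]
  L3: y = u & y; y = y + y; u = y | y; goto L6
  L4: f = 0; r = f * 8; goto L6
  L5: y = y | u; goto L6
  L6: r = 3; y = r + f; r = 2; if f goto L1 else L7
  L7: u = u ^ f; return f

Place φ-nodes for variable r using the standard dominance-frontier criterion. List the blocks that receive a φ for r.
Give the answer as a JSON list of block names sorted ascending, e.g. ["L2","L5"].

idom tree: L1←L0 L2←L1 L3←L1 L4←L2 L5←L2 L6←L1 L7←L6
Join-block Dom:
  L1: preds {L0,L2,L6}: {L0} ∩ {L0,L1,L2} ∩ {L0,L1,L6} = {L0}; idom=L0
  L6: preds {L3,L4,L5}: {L0,L1,L3} ∩ {L0,L1,L2,L4} ∩ {L0,L1,L2,L5} = {L0,L1}; idom=L1

Frontier:
  L1←L0: walk · to L0
  L1←L2: walk L2→L1 to L0
  L1←L6: walk L6→L1 to L0
  L6←L3: walk L3 to L1
  L6←L4: walk L4→L2 to L1
  L6←L5: walk L5→L2 to L1
  DF(L0)=∅
  DF(L1)={L1}
  DF(L2)={L1,L6}
  DF(L3)={L6}
  DF(L4)={L6}
  DF(L5)={L6}
  DF(L6)={L1}
  DF(L7)=∅

φ for r: defs {L4,L6}
  DF⁺ = {L1,L6}

Answer: ["L1", "L6"]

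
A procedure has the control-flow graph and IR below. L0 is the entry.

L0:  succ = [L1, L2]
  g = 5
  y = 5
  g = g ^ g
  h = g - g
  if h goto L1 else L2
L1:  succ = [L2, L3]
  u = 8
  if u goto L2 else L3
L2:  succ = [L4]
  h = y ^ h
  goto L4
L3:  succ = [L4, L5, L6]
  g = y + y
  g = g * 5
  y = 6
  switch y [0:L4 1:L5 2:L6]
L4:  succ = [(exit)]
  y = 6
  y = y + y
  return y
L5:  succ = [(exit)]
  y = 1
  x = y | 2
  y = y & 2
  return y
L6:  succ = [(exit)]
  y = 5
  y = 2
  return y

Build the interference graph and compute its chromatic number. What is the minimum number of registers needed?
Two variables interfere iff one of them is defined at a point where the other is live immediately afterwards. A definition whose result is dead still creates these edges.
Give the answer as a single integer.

Answer: 3

Working:
Per-block:
  L0: def={g,h,y} ue=∅
  L1: def={u} ue=∅
  L2: def={h} ue={h,y}
  L3: def={g,y} ue={y}
  L4: def={y} ue=∅
  L5: def={x,y} ue=∅
  L6: def={y} ue=∅

Liveness:
  L0 li=∅ lo={h,y}
  L1 li={h,y} lo={h,y}
  L2 li={h,y} lo=∅
  L3 li={y} lo=∅
  L4 li=∅ lo=∅
  L5 li=∅ lo=∅
  L6 li=∅ lo=∅

Conflict graph:
  g — {y}
  h — {u,y}
  u — {h,y}
  x — {y}
  y — {g,h,u,x}

Colouring:
  {h,u,y} pairwise interfere (3-clique) ⇒ χ ≥ 3
  assign g→R1 h→R1 u→R2 x→R1 y→R0 — no edge inside a register ⇒ χ ≤ 3
  χ = 3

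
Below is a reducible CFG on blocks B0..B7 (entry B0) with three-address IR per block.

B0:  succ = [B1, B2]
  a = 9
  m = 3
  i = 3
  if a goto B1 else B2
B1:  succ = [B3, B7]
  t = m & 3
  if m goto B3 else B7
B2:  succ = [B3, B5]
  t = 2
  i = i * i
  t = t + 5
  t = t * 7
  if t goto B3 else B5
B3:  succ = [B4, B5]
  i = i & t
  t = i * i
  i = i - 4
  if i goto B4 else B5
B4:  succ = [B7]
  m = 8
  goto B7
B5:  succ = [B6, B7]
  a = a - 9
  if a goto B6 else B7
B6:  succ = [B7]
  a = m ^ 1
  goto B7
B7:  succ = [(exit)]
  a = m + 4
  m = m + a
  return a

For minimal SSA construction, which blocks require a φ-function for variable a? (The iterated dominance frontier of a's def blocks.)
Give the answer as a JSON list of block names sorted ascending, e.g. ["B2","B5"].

Answer: ["B7"]

Working:
idom tree: B1←B0 B2←B0 B3←B0 B4←B3 B5←B0 B6←B5 B7←B0
Join-block Dom:
  B3: preds {B1,B2}: {B0,B1} ∩ {B0,B2} = {B0}; idom=B0
  B5: preds {B2,B3}: {B0,B2} ∩ {B0,B3} = {B0}; idom=B0
  B7: preds {B1,B4,B5,B6}: {B0,B1} ∩ {B0,B3,B4} ∩ {B0,B5} ∩ {B0,B5,B6} = {B0}; idom=B0

Frontier:
  join B3 pred B1: B1 stop@B0
  join B3 pred B2: B2 stop@B0
  join B5 pred B2: B2 stop@B0
  join B5 pred B3: B3 stop@B0
  join B7 pred B1: B1 stop@B0
  join B7 pred B4: B4→B3 stop@B0
  join B7 pred B5: B5 stop@B0
  join B7 pred B6: B6→B5 stop@B0
  B0: DF=∅
  B1: DF={B3,B7}
  B2: DF={B3,B5}
  B3: DF={B5,B7}
  B4: DF={B7}
  B5: DF={B7}
  B6: DF={B7}
  B7: DF=∅

φ for a: defs {B0,B5,B6,B7}
  DF⁺ = {B7}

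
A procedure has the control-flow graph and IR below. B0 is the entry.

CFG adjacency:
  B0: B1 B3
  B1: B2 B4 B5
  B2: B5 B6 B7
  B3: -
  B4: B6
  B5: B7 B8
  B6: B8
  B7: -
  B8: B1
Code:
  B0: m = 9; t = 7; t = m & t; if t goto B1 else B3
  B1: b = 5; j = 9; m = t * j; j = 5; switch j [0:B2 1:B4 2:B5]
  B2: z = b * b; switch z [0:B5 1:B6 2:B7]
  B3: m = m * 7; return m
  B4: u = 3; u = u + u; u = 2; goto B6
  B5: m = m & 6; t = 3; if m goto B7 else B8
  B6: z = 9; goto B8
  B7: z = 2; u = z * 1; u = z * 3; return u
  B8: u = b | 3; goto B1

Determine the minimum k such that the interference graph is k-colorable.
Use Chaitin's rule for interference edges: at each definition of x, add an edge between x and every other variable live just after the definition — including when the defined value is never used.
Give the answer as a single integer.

Answer: 4

Derivation:
def/use:
  B0: {m,t} / ∅
  B1: {b,j,m} / {t}
  B2: {z} / {b}
  B3: {m} / {m}
  B4: {u} / ∅
  B5: {m,t} / {m}
  B6: {z} / ∅
  B7: {u,z} / ∅
  B8: {u} / {b}

Liveness:
  live B0: ∅→{m,t}
  live B1: {t}→{b,m,t}
  live B2: {b,m,t}→{b,m,t}
  live B3: {m}→∅
  live B4: {b,t}→{b,t}
  live B5: {b,m}→{b,t}
  live B6: {b,t}→{b,t}
  live B7: ∅→∅
  live B8: {b,t}→{t}

Conflict graph:
  b: {j,m,t,u,z}
  j: {b,m,t}
  m: {b,j,t,z}
  t: {b,j,m,u,z}
  u: {b,t,z}
  z: {b,m,t,u}

Colouring:
  lower bound: {b,j,m,t} mutually conflict ⇒ χ ≥ 4
  assign b→R0 j→R3 m→R2 t→R1 u→R2 z→R3 — no edge inside a register ⇒ χ ≤ 4
  χ = 4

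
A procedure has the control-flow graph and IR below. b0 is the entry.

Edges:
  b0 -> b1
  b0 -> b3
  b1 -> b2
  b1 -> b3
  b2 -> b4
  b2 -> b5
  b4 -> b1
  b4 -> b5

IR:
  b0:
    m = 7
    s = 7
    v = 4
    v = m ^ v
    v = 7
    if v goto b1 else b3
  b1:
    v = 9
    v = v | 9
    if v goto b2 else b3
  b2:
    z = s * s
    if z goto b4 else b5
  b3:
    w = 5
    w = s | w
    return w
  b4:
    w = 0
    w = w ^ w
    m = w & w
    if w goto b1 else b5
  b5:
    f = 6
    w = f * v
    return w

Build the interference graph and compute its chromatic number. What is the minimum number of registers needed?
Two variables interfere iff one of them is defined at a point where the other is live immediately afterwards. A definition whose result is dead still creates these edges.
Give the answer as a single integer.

def/use:
  b0: def={m,s,v} ue=∅
  b1: def={v} ue=∅
  b2: def={z} ue={s}
  b3: def={w} ue={s}
  b4: def={m,w} ue=∅
  b5: def={f,w} ue={v}

Liveness:
  live b0: ∅→{s}
  live b1: {s}→{s,v}
  live b2: {s,v}→{s,v}
  live b3: {s}→∅
  live b4: {s,v}→{s,v}
  live b5: {v}→∅

Interference:
  f — {v}
  m — {s,v,w}
  s — {m,v,w,z}
  v — {f,m,s,w,z}
  w — {m,s,v}
  z — {s,v}

Colouring:
  {m,s,v,w} pairwise interfere (4-clique) ⇒ χ ≥ 4
  4-colouring: c0={v}  c1={f,s}  c2={m,z}  c3={w}
  χ = 4

Answer: 4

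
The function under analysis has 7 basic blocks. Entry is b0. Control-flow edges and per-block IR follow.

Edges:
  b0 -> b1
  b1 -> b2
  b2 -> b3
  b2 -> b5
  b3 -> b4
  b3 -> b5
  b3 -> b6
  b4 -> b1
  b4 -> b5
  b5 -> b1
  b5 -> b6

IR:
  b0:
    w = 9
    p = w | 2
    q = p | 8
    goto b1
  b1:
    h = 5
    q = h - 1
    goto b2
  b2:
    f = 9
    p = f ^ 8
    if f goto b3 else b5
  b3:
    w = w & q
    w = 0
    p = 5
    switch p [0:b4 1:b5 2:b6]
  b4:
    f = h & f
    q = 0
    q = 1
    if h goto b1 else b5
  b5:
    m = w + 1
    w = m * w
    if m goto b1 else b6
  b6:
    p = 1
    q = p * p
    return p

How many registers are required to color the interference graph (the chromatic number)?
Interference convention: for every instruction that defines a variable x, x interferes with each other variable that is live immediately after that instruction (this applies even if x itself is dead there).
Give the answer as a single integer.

Answer: 5

Working:
Per-block:
  b0 def {p,q,w} use ∅
  b1 def {h,q} use ∅
  b2 def {f,p} use ∅
  b3 def {p,w} use {q,w}
  b4 def {f,q} use {f,h}
  b5 def {m,w} use {w}
  b6 def {p,q} use ∅

Live sets:
  b0 li=∅ lo={w}
  b1 li={w} lo={h,q,w}
  b2 li={h,q,w} lo={f,h,q,w}
  b3 li={f,h,q,w} lo={f,h,w}
  b4 li={f,h,w} lo={w}
  b5 li={w} lo={w}
  b6 li=∅ lo=∅

Interference:
  f: {h,p,q,w}
  h: {f,p,q,w}
  m: {w}
  p: {f,h,q,w}
  q: {f,h,p,w}
  w: {f,h,m,p,q}

Colouring:
  lower bound: {f,h,p,q,w} mutually conflict ⇒ χ ≥ 5
  5-colouring: r0={w}  r1={f,m}  r2={h}  r3={p}  r4={q}
  χ = 5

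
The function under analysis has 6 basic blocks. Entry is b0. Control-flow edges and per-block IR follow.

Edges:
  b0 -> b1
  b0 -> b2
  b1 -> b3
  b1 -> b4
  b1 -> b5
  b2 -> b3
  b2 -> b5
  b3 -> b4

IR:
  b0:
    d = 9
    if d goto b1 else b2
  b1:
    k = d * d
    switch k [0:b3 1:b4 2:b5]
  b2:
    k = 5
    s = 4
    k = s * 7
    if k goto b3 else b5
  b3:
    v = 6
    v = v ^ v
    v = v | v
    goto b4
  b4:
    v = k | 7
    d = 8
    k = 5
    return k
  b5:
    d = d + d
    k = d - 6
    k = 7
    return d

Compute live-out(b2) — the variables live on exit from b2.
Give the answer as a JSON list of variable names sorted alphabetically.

def/use:
  b0 def {d} use ∅
  b1 def {k} use {d}
  b2 def {k,s} use ∅
  b3 def {v} use ∅
  b4 def {d,k,v} use {k}
  b5 def {d,k} use {d}

Backward fixpoint:
  live b0: ∅→{d}
  live b1: {d}→{d,k}
  live b2: {d}→{d,k}
  live b3: {k}→{k}
  live b4: {k}→∅
  live b5: {d}→∅

live-out(b2) = ["d", "k"]

Answer: ["d", "k"]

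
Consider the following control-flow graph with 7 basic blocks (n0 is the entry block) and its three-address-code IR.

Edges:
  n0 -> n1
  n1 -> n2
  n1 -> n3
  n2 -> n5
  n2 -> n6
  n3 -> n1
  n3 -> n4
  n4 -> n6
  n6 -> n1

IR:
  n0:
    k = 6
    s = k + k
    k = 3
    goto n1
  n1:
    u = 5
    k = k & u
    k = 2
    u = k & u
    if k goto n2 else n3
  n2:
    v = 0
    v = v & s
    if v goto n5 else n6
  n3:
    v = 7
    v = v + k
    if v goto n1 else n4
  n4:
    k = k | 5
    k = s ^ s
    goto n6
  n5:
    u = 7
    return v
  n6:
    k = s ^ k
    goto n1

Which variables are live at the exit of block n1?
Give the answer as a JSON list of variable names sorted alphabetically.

Answer: ["k", "s"]

Derivation:
Per-block:
  n0: {k,s} / ∅
  n1: {k,u} / {k}
  n2: {v} / {s}
  n3: {v} / {k}
  n4: {k} / {k,s}
  n5: {u} / {v}
  n6: {k} / {k,s}

Backward fixpoint:
  live n0: ∅→{k,s}
  live n1: {k,s}→{k,s}
  live n2: {k,s}→{k,s,v}
  live n3: {k,s}→{k,s}
  live n4: {k,s}→{k,s}
  live n5: {v}→∅
  live n6: {k,s}→{k,s}

live-out(n1) = ["k", "s"]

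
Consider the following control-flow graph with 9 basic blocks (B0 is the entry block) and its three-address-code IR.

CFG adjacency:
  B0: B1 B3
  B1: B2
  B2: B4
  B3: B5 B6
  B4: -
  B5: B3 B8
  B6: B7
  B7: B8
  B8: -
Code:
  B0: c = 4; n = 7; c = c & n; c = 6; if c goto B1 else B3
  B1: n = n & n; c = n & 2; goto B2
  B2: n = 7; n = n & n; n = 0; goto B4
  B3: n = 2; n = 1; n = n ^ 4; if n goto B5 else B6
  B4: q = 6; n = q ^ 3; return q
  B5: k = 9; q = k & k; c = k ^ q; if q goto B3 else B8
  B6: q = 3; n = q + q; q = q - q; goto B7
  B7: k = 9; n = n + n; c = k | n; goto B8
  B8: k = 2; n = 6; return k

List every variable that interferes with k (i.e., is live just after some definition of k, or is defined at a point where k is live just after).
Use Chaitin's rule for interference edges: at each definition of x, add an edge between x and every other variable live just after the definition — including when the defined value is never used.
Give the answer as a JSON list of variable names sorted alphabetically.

Per-block:
  B0: {c,n} / ∅
  B1: {c,n} / {n}
  B2: {n} / ∅
  B3: {n} / ∅
  B4: {n,q} / ∅
  B5: {c,k,q} / ∅
  B6: {n,q} / ∅
  B7: {c,k,n} / {n}
  B8: {k,n} / ∅

Live sets:
  B0: in=∅ out={n}
  B1: in={n} out=∅
  B2: in=∅ out=∅
  B3: in=∅ out=∅
  B4: in=∅ out=∅
  B5: in=∅ out=∅
  B6: in=∅ out={n}
  B7: in={n} out=∅
  B8: in=∅ out=∅

Interference:
  c↔{n,q}
  k↔{n,q}
  n↔{c,k,q}
  q↔{c,k,n}

N(k) = ["n", "q"]

Answer: ["n", "q"]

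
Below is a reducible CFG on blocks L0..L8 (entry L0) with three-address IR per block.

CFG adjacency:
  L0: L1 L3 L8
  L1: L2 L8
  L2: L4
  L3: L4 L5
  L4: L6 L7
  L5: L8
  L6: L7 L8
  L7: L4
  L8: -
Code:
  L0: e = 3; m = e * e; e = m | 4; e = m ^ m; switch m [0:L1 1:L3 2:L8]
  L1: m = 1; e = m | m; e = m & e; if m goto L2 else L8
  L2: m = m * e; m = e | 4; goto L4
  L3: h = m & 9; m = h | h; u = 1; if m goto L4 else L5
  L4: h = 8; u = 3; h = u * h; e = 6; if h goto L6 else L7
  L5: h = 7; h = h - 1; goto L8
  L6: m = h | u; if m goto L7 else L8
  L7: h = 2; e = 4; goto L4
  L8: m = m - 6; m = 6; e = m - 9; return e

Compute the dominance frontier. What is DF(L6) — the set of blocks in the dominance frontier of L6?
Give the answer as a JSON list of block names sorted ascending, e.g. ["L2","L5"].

idom tree: L1←L0 L2←L1 L3←L0 L4←L0 L5←L3 L6←L4 L7←L4 L8←L0
Join-block Dom:
  L4: preds {L2,L3,L7}: {L0,L1,L2} ∩ {L0,L3} ∩ {L0,L4,L7} = {L0}; idom=L0
  L7: preds {L4,L6}: {L0,L4} ∩ {L0,L4,L6} = {L0,L4}; idom=L4
  L8: preds {L0,L1,L5,L6}: {L0} ∩ {L0,L1} ∩ {L0,L3,L5} ∩ {L0,L4,L6} = {L0}; idom=L0

Frontier:
  L4←L2: walk L2→L1 to L0
  L4←L3: walk L3 to L0
  L4←L7: walk L7→L4 to L0
  L7←L4: walk · to L4
  L7←L6: walk L6 to L4
  L8←L0: walk · to L0
  L8←L1: walk L1 to L0
  L8←L5: walk L5→L3 to L0
  L8←L6: walk L6→L4 to L0
  L0 → ∅
  L1 → {L4,L8}
  L2 → {L4}
  L3 → {L4,L8}
  L4 → {L4,L8}
  L5 → {L8}
  L6 → {L7,L8}
  L7 → {L4}
  L8 → ∅

DF(L6) = ["L7", "L8"]

Answer: ["L7", "L8"]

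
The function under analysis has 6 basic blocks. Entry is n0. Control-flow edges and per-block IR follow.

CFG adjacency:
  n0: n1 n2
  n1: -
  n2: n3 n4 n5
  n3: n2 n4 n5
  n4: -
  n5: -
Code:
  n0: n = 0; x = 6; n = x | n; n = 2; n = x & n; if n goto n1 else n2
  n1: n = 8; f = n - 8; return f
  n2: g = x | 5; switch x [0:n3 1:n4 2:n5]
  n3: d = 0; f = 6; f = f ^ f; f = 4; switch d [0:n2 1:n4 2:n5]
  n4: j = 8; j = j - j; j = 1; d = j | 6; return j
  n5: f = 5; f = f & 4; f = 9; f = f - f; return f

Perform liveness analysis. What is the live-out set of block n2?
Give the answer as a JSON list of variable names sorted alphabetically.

Per-block:
  n0: def={n,x} ue=∅
  n1: def={f,n} ue=∅
  n2: def={g} ue={x}
  n3: def={d,f} ue=∅
  n4: def={d,j} ue=∅
  n5: def={f} ue=∅

Live sets:
  live n0: ∅→{x}
  live n1: ∅→∅
  live n2: {x}→{x}
  live n3: {x}→{x}
  live n4: ∅→∅
  live n5: ∅→∅

live-out(n2) = ["x"]

Answer: ["x"]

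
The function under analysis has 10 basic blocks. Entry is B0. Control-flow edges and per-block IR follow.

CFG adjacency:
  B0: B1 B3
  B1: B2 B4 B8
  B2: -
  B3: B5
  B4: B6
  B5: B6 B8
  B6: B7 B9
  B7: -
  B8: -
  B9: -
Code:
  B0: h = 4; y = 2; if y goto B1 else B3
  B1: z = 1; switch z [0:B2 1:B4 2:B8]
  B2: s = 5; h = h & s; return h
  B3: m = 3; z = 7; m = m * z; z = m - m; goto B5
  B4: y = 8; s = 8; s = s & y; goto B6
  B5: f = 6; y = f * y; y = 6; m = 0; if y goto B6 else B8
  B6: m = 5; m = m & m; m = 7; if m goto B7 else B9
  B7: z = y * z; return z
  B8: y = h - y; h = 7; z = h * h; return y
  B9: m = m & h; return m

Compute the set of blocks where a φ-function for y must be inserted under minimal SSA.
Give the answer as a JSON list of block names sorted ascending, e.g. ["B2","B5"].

idom tree: B1←B0 B2←B1 B3←B0 B4←B1 B5←B3 B6←B0 B7←B6 B8←B0 B9←B6
Join-block Dom:
  B6: preds {B4,B5}: {B0,B1,B4} ∩ {B0,B3,B5} = {B0}; idom=B0
  B8: preds {B1,B5}: {B0,B1} ∩ {B0,B3,B5} = {B0}; idom=B0

DF walk-up:
  join B6 pred B4: B4→B1 stop@B0
  join B6 pred B5: B5→B3 stop@B0
  join B8 pred B1: B1 stop@B0
  join B8 pred B5: B5→B3 stop@B0
  DF(B0)=∅
  DF(B1)={B6,B8}
  DF(B2)=∅
  DF(B3)={B6,B8}
  DF(B4)={B6}
  DF(B5)={B6,B8}
  DF(B6)=∅
  DF(B7)=∅
  DF(B8)=∅
  DF(B9)=∅

φ for y: defs {B0,B4,B5,B8}
  DF⁺ = {B6,B8}

Answer: ["B6", "B8"]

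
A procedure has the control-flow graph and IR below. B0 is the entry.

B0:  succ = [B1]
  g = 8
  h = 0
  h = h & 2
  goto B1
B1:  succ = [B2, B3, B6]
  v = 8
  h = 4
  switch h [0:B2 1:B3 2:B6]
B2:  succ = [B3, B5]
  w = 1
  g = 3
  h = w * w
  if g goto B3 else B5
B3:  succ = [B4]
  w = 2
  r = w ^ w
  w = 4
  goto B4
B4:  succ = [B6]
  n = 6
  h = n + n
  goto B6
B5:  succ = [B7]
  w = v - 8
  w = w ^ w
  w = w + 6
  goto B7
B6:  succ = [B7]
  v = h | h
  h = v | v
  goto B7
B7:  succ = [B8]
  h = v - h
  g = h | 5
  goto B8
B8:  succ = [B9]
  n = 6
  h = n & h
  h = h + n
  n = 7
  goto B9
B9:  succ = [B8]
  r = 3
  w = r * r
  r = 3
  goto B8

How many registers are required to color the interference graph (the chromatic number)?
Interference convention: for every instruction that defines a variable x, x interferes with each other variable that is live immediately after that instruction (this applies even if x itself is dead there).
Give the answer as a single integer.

def/use:
  B0: def={g,h} ue=∅
  B1: def={h,v} ue=∅
  B2: def={g,h,w} ue=∅
  B3: def={r,w} ue=∅
  B4: def={h,n} ue=∅
  B5: def={w} ue={v}
  B6: def={h,v} ue={h}
  B7: def={g,h} ue={h,v}
  B8: def={h,n} ue={h}
  B9: def={r,w} ue=∅

Liveness:
  live B0: ∅→∅
  live B1: ∅→{h,v}
  live B2: {v}→{h,v}
  live B3: ∅→∅
  live B4: ∅→{h}
  live B5: {h,v}→{h,v}
  live B6: {h}→{h,v}
  live B7: {h,v}→{h}
  live B8: {h}→{h}
  live B9: {h}→{h}

Interfere edges:
  g: {h,v,w}
  h: {g,n,r,v,w}
  n: {h}
  r: {h}
  v: {g,h,w}
  w: {g,h,v}

Colouring:
  lower bound: {g,h,v,w} mutually conflict ⇒ χ ≥ 4
  4-colouring: r0={h}  r1={g,n,r}  r2={v}  r3={w}
  χ = 4

Answer: 4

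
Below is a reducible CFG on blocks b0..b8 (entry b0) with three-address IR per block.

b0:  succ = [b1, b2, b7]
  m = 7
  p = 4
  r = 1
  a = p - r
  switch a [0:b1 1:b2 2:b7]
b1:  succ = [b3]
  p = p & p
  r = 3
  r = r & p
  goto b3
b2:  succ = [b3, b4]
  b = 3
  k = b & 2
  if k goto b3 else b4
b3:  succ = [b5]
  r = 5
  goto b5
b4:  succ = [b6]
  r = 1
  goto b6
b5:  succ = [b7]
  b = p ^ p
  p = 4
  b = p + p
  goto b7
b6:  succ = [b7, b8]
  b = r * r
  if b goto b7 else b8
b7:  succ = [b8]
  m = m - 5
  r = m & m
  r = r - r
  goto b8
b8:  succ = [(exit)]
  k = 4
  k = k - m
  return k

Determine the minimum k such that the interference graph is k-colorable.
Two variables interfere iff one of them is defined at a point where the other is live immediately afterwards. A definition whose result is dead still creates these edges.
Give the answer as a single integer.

def/use:
  b0: {a,m,p,r} / ∅
  b1: {p,r} / {p}
  b2: {b,k} / ∅
  b3: {r} / ∅
  b4: {r} / ∅
  b5: {b,p} / {p}
  b6: {b} / {r}
  b7: {m,r} / {m}
  b8: {k} / {m}

Backward fixpoint:
  b0 li=∅ lo={m,p}
  b1 li={m,p} lo={m,p}
  b2 li={m,p} lo={m,p}
  b3 li={m,p} lo={m,p}
  b4 li={m} lo={m,r}
  b5 li={m,p} lo={m}
  b6 li={m,r} lo={m}
  b7 li={m} lo={m}
  b8 li={m} lo=∅

Conflict graph:
  a↔{m,p}
  b↔{m,p}
  k↔{m,p}
  m↔{a,b,k,p,r}
  p↔{a,b,k,m,r}
  r↔{m,p}

Registers:
  clique {a,m,p} ⇒ need ≥ 3
  3-colouring: c0={m}  c1={p}  c2={a,b,k,r}
  χ = 3

Answer: 3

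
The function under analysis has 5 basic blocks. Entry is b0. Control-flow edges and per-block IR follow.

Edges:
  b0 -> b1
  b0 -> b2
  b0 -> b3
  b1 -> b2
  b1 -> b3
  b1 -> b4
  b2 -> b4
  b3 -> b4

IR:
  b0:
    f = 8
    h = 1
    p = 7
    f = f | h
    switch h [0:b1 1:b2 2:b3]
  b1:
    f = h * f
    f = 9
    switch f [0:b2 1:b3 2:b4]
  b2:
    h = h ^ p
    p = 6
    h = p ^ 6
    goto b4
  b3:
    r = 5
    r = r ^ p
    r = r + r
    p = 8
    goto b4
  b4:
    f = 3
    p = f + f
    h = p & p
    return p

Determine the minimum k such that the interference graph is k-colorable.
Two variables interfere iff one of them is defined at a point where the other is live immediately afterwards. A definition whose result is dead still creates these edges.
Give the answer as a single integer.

Answer: 3

Derivation:
Per-block:
  b0 def {f,h,p} use ∅
  b1 def {f} use {f,h}
  b2 def {h,p} use {h,p}
  b3 def {p,r} use {p}
  b4 def {f,h,p} use ∅

Backward fixpoint:
  b0 li=∅ lo={f,h,p}
  b1 li={f,h,p} lo={h,p}
  b2 li={h,p} lo=∅
  b3 li={p} lo=∅
  b4 li=∅ lo=∅

Conflict graph:
  f: {h,p}
  h: {f,p}
  p: {f,h,r}
  r: {p}

Colouring:
  lower bound: {f,h,p} mutually conflict ⇒ χ ≥ 3
  3-colouring: R0={p}  R1={f,r}  R2={h}
  χ = 3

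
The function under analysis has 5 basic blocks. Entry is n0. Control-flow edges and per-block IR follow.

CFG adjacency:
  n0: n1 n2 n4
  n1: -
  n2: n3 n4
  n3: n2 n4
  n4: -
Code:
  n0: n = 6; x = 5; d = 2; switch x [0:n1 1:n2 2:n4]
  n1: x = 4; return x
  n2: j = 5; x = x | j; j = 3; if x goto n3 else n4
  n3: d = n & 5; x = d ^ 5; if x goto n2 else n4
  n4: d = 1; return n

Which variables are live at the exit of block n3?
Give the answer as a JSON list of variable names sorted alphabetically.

def/use:
  n0 def {d,n,x} use ∅
  n1 def {x} use ∅
  n2 def {j,x} use {x}
  n3 def {d,x} use {n}
  n4 def {d} use {n}

Live sets:
  live n0: ∅→{n,x}
  live n1: ∅→∅
  live n2: {n,x}→{n}
  live n3: {n}→{n,x}
  live n4: {n}→∅

live-out(n3) = ["n", "x"]

Answer: ["n", "x"]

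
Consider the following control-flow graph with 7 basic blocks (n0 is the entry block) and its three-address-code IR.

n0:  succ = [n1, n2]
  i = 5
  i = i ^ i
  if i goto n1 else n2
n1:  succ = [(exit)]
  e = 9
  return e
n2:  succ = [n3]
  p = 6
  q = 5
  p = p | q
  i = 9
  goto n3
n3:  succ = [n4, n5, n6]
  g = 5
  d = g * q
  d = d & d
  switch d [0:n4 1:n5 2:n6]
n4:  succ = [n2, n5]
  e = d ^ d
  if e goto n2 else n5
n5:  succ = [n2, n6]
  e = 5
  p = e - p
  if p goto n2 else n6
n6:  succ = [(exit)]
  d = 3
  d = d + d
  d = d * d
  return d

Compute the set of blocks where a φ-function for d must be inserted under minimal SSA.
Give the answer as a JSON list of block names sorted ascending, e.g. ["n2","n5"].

idom tree: n1←n0 n2←n0 n3←n2 n4←n3 n5←n3 n6←n3
Join-block Dom:
  n2: preds {n0,n4,n5}: {n0} ∩ {n0,n2,n3,n4} ∩ {n0,n2,n3,n5} = {n0}; idom=n0
  n5: preds {n3,n4}: {n0,n2,n3} ∩ {n0,n2,n3,n4} = {n0,n2,n3}; idom=n3
  n6: preds {n3,n5}: {n0,n2,n3} ∩ {n0,n2,n3,n5} = {n0,n2,n3}; idom=n3

Frontier:
  join n2 pred n0: · stop@n0
  join n2 pred n4: n4→n3→n2 stop@n0
  join n2 pred n5: n5→n3→n2 stop@n0
  join n5 pred n3: · stop@n3
  join n5 pred n4: n4 stop@n3
  join n6 pred n3: · stop@n3
  join n6 pred n5: n5 stop@n3
  DF(n0)=∅
  DF(n1)=∅
  DF(n2)={n2}
  DF(n3)={n2}
  DF(n4)={n2,n5}
  DF(n5)={n2,n6}
  DF(n6)=∅

φ for d: defs {n3,n6}
  DF⁺ = {n2}

Answer: ["n2"]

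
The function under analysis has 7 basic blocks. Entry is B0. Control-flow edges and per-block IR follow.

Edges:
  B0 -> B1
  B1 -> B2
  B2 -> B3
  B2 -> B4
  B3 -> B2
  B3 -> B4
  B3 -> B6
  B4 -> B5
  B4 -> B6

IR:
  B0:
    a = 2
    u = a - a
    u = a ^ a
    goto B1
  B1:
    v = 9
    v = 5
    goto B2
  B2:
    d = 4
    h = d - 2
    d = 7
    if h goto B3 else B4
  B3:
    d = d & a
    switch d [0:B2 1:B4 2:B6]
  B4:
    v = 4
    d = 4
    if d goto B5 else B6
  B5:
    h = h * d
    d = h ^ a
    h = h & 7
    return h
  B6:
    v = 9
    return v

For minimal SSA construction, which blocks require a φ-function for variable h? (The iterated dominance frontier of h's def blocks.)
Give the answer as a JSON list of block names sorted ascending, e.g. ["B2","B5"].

Answer: ["B2"]

Working:
idom tree: B1←B0 B2←B1 B3←B2 B4←B2 B5←B4 B6←B2
Dom∩ at merges:
  B2: preds {B1,B3}: {B0,B1} ∩ {B0,B1,B2,B3} = {B0,B1}; idom=B1
  B4: preds {B2,B3}: {B0,B1,B2} ∩ {B0,B1,B2,B3} = {B0,B1,B2}; idom=B2
  B6: preds {B3,B4}: {B0,B1,B2,B3} ∩ {B0,B1,B2,B4} = {B0,B1,B2}; idom=B2

Frontier:
  join B2 pred B1: · stop@B1
  join B2 pred B3: B3→B2 stop@B1
  join B4 pred B2: · stop@B2
  join B4 pred B3: B3 stop@B2
  join B6 pred B3: B3 stop@B2
  join B6 pred B4: B4 stop@B2
  B0: DF=∅
  B1: DF=∅
  B2: DF={B2}
  B3: DF={B2,B4,B6}
  B4: DF={B6}
  B5: DF=∅
  B6: DF=∅

φ for h: defs {B2,B5}
  DF⁺ = {B2}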